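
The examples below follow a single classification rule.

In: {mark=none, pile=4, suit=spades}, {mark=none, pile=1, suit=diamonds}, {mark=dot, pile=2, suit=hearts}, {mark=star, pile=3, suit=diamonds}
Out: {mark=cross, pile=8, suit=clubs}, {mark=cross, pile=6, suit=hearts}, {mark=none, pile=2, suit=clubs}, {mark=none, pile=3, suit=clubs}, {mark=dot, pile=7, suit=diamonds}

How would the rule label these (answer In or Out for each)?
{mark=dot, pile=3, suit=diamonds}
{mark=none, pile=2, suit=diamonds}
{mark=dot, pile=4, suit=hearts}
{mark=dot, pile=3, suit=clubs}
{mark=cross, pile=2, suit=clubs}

Every 'In' example satisfies: suit is not clubs AND pile ≤ 4. None of the 'Out' examples do.
{mark=dot, pile=3, suit=diamonds} → suit is diamonds, pile = 3 → In. {mark=none, pile=2, suit=diamonds} → suit is diamonds, pile = 2 → In. {mark=dot, pile=4, suit=hearts} → suit is hearts, pile = 4 → In. {mark=dot, pile=3, suit=clubs} → suit is clubs, pile = 3 → Out. {mark=cross, pile=2, suit=clubs} → suit is clubs, pile = 2 → Out.

In, In, In, Out, Out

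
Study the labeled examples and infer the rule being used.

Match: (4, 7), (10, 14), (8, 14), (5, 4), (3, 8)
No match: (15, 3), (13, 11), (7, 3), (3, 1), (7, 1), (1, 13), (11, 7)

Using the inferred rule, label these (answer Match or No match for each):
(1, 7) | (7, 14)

No match, Match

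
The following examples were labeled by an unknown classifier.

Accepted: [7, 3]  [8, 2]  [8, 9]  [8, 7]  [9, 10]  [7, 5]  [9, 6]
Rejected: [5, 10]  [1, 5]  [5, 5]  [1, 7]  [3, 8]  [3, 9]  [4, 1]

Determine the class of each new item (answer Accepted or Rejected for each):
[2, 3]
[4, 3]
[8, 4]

The distinguishing property — first ≥ 6 — holds for all the 'Accepted' cases and none of the 'Rejected' cases.
Rejected: [2, 3], since first 2.
Rejected: [4, 3], since first 4.
Accepted: [8, 4], since first 8.

Rejected, Rejected, Accepted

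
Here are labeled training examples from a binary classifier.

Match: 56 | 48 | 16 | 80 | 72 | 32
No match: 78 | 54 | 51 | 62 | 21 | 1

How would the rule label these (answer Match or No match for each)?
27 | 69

'Match' ⟺ multiple of 4.
27: No match (27 = 4·6 + 3).
69: No match (69 = 4·17 + 1).

No match, No match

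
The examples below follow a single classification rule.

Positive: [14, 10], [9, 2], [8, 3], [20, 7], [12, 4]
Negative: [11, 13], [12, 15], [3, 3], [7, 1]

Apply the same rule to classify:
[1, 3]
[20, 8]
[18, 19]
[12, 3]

The distinguishing property — first > second AND sum ≥ 11 — holds for all the 'Positive' cases and none of the 'Negative' cases.

Negative, Positive, Negative, Positive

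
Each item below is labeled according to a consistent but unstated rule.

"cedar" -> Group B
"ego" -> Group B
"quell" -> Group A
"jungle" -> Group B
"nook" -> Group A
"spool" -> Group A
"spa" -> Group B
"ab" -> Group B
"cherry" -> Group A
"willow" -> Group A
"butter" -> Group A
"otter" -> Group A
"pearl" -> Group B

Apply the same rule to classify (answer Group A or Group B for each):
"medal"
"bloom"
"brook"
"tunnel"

'Group A' ⟺ has a double letter.
"medal" → no doubled letter → Group B.
"bloom" → 'oo' doubled → Group A.
"brook" → 'oo' doubled → Group A.
"tunnel" → 'nn' doubled → Group A.

Group B, Group A, Group A, Group A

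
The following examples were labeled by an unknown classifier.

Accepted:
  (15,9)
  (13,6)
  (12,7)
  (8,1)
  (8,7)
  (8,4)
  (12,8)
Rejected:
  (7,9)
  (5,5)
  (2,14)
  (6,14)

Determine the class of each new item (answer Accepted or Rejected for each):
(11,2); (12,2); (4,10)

Accepted, Accepted, Rejected

One predicate separates the groups cleanly: first > second.
(11,2): 11 > 2 — meets the rule, so Accepted. (12,2): 12 > 2 — meets the rule, so Accepted. (4,10): 4 < 10 — fails this test, so Rejected.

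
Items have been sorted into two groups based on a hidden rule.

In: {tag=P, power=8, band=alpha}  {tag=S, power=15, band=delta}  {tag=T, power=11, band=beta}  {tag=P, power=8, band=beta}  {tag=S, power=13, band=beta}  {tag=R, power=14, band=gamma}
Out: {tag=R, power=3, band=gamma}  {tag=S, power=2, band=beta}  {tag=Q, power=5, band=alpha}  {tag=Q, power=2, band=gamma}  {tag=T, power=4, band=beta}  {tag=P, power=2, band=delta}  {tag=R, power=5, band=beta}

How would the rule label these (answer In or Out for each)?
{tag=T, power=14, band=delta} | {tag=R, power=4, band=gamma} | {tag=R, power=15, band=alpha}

In, Out, In

The common property of the 'In' items is: power ≥ 8. No 'Out' item has it.
{tag=T, power=14, band=delta}: power = 14, checks out → In.
{tag=R, power=4, band=gamma}: power = 4, does not fit → Out.
{tag=R, power=15, band=alpha}: power = 15, checks out → In.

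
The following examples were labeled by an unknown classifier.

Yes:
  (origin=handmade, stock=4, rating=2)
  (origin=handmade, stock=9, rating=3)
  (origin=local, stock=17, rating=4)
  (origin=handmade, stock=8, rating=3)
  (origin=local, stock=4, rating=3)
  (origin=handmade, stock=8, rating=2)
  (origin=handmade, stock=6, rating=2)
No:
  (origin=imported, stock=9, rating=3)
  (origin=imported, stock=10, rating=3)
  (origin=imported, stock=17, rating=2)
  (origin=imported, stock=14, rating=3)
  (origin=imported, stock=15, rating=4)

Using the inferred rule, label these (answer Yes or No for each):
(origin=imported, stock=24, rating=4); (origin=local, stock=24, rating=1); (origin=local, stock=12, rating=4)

No, Yes, Yes

Every 'Yes' example satisfies: origin is not imported. None of the 'No' examples do.
(origin=imported, stock=24, rating=4) → origin is imported → No. (origin=local, stock=24, rating=1) → origin is local → Yes. (origin=local, stock=12, rating=4) → origin is local → Yes.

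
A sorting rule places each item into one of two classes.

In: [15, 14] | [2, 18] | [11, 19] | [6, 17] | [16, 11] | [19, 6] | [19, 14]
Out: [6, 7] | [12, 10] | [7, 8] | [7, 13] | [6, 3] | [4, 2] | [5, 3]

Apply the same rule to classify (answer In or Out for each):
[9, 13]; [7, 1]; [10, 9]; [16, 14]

Every 'In' example satisfies: max ≥ 14. None of the 'Out' examples do.

Out, Out, Out, In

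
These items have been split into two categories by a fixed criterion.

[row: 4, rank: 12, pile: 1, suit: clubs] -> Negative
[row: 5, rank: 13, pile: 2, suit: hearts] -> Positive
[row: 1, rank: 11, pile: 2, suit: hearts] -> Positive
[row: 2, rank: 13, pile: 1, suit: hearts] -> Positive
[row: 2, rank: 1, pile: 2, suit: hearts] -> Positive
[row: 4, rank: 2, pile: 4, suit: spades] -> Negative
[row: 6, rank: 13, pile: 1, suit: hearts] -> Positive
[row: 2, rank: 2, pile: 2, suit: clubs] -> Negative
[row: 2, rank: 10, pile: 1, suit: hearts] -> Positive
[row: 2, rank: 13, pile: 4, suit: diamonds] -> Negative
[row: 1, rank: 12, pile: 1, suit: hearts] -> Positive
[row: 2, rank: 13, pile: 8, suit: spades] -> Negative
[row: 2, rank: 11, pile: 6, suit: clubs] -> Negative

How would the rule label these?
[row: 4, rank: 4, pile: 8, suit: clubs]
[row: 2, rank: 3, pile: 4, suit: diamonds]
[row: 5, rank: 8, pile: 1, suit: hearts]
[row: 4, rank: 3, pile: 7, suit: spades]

Comparing the two groups points to one rule — suit is hearts.
[row: 4, rank: 4, pile: 8, suit: clubs] — suit is clubs, hence Negative. [row: 2, rank: 3, pile: 4, suit: diamonds] — suit is diamonds, hence Negative. [row: 5, rank: 8, pile: 1, suit: hearts] — suit is hearts, hence Positive. [row: 4, rank: 3, pile: 7, suit: spades] — suit is spades, hence Negative.

Negative, Negative, Positive, Negative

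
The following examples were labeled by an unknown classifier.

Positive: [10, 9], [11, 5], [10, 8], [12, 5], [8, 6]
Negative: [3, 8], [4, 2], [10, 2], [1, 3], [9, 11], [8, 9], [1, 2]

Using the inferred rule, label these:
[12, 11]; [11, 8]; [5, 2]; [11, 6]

Positive, Positive, Negative, Positive

The classifier is using: first > second AND sum ≥ 14.
Positive: [12, 11], since 12 > 11, 12+11 = 23.
Positive: [11, 8], since 11 > 8, 11+8 = 19.
Negative: [5, 2], since 5 > 2, 5+2 = 7.
Positive: [11, 6], since 11 > 6, 11+6 = 17.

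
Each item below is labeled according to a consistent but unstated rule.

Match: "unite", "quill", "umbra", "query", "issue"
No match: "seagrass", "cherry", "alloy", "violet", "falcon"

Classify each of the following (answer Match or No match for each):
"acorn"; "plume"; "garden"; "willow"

The pattern is that an item is 'Match' exactly when: contains 'u'.
"acorn": no 'u', does not satisfy this → No match. "plume": has 'u', matches → Match. "garden": no 'u', does not satisfy this → No match. "willow": no 'u', does not satisfy this → No match.

No match, Match, No match, No match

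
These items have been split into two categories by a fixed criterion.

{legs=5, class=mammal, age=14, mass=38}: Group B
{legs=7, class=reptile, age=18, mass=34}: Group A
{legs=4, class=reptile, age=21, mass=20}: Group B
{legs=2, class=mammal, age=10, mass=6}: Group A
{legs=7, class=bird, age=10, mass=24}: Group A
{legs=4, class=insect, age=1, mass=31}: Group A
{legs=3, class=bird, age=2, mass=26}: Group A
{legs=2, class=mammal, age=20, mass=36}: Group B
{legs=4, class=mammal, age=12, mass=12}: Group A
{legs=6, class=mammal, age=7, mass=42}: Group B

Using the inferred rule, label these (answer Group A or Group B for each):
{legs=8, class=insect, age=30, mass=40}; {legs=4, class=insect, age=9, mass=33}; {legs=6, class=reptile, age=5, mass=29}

'Group A' ⟺ age ≤ 18 AND mass ≤ 34.
{legs=8, class=insect, age=30, mass=40}: age = 30, mass = 40, fails this test → Group B.
{legs=4, class=insect, age=9, mass=33}: age = 9, mass = 33, has this property → Group A.
{legs=6, class=reptile, age=5, mass=29}: age = 5, mass = 29, has this property → Group A.

Group B, Group A, Group A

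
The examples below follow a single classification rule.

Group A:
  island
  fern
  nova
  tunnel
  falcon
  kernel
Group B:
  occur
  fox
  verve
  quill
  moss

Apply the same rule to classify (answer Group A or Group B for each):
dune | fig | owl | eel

Checking candidate rules against both groups, what survives is: contains 'n'.
dune → has 'n' → Group A. fig → no 'n' → Group B. owl → no 'n' → Group B. eel → no 'n' → Group B.

Group A, Group B, Group B, Group B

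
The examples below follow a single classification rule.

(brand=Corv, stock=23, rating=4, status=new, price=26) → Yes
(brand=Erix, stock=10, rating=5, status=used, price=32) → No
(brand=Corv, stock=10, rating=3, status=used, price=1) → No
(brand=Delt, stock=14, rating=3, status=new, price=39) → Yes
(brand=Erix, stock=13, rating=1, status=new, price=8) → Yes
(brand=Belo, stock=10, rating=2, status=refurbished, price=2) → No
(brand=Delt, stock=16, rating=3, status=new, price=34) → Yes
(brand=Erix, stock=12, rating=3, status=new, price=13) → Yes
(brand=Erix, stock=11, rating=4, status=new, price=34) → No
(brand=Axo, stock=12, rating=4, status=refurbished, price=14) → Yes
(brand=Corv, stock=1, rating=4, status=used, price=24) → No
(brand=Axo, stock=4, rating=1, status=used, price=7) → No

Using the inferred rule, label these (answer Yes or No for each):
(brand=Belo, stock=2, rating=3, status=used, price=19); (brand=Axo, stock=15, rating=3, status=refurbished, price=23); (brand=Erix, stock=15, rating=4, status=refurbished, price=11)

No, Yes, Yes

Rule: stock ≥ 12. This holds for each 'Yes' example and fails for each 'No' one.
(brand=Belo, stock=2, rating=3, status=used, price=19): No (stock = 2).
(brand=Axo, stock=15, rating=3, status=refurbished, price=23): Yes (stock = 15).
(brand=Erix, stock=15, rating=4, status=refurbished, price=11): Yes (stock = 15).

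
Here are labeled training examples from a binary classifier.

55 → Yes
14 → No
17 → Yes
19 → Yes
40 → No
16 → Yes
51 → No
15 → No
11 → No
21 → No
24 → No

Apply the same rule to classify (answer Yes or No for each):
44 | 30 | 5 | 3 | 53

One predicate separates the groups cleanly: digit sum ≥ 7.
44: Yes (digit sum 4+4 = 8). 30: No (digit sum 3+0 = 3). 5: No (digit sum 5). 3: No (digit sum 3). 53: Yes (digit sum 5+3 = 8).

Yes, No, No, No, Yes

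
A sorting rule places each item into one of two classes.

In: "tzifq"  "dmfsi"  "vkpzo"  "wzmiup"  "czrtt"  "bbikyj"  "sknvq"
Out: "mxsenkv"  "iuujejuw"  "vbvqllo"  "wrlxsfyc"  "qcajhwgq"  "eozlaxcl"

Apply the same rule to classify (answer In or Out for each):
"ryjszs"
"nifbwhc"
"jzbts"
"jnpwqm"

In, Out, In, In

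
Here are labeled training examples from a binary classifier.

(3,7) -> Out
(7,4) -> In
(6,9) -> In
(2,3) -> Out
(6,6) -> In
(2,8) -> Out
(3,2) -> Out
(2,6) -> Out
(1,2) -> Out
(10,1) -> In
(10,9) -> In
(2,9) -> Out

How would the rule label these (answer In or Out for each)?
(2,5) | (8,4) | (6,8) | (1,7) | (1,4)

The simplest hypothesis consistent with all the labels is: first ≥ 4.
(2,5): Out (first 2). (8,4): In (first 8). (6,8): In (first 6). (1,7): Out (first 1). (1,4): Out (first 1).

Out, In, In, Out, Out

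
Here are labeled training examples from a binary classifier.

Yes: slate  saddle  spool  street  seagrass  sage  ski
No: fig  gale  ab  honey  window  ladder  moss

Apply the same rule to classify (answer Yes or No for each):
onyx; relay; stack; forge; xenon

No, No, Yes, No, No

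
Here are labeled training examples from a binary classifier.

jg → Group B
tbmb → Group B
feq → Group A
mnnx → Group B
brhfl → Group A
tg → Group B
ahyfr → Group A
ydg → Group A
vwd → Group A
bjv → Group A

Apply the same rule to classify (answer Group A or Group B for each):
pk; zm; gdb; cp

Group B, Group B, Group A, Group B

The rule appears to be: odd length.
pk: Group B (length 2).
zm: Group B (length 2).
gdb: Group A (length 3).
cp: Group B (length 2).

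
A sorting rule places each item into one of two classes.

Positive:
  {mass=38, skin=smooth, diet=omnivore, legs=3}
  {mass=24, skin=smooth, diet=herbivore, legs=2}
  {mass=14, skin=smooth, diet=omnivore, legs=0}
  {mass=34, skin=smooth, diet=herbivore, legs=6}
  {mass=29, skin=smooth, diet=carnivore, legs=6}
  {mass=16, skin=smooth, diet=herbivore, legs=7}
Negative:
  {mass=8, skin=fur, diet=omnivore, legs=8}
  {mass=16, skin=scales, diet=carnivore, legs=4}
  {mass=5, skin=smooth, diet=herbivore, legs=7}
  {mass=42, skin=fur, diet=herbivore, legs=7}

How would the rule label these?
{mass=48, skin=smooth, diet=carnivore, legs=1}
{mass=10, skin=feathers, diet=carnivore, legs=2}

Positive, Negative

One predicate separates the groups cleanly: skin is smooth AND mass ≥ 8.
{mass=48, skin=smooth, diet=carnivore, legs=1}: skin is smooth, mass = 48, fits → Positive. {mass=10, skin=feathers, diet=carnivore, legs=2}: skin is feathers, mass = 10, does not pass → Negative.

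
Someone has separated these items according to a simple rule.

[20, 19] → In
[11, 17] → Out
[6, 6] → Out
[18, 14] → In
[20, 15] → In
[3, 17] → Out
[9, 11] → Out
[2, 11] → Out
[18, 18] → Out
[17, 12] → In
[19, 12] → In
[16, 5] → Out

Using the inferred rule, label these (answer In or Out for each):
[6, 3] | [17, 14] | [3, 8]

The distinguishing property — first > second AND sum ≥ 28 — holds for all the 'In' cases and none of the 'Out' cases.

Out, In, Out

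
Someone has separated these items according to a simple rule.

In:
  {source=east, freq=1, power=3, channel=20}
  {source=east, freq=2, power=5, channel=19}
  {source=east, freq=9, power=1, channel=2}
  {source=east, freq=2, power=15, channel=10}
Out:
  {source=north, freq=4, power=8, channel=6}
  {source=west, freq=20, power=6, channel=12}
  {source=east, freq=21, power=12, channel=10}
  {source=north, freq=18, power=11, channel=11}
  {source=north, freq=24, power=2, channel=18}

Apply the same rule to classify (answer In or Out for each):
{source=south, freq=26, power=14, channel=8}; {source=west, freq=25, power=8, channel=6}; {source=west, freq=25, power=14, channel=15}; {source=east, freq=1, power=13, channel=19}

The rule appears to be: source is east AND freq ≤ 9.

Out, Out, Out, In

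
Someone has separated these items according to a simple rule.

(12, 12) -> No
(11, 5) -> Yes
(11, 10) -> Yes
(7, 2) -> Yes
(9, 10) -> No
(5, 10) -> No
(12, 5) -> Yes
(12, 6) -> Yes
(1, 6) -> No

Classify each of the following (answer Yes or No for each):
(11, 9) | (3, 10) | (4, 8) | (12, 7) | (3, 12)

Yes, No, No, Yes, No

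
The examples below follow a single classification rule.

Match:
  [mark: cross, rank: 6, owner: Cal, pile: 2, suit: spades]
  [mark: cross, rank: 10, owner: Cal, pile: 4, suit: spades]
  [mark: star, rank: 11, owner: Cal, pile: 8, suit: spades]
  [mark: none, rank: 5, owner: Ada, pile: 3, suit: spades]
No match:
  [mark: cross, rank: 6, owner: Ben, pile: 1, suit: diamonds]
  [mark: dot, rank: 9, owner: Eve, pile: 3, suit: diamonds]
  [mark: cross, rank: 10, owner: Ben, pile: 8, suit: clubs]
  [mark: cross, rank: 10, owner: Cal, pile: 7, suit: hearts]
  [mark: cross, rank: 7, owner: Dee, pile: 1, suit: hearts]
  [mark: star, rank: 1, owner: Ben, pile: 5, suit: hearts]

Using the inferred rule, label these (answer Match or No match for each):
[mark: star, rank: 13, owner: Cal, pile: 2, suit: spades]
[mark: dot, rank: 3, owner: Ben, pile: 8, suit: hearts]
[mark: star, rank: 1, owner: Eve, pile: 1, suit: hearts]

Match, No match, No match

Checking candidate rules against both groups, what survives is: suit is spades.
[mark: star, rank: 13, owner: Cal, pile: 2, suit: spades]: Match (suit is spades).
[mark: dot, rank: 3, owner: Ben, pile: 8, suit: hearts]: No match (suit is hearts).
[mark: star, rank: 1, owner: Eve, pile: 1, suit: hearts]: No match (suit is hearts).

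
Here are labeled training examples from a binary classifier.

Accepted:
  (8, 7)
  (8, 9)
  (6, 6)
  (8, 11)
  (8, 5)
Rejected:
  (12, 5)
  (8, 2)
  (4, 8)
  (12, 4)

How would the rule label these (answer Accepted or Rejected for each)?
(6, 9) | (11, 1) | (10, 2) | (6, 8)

Accepted, Rejected, Rejected, Accepted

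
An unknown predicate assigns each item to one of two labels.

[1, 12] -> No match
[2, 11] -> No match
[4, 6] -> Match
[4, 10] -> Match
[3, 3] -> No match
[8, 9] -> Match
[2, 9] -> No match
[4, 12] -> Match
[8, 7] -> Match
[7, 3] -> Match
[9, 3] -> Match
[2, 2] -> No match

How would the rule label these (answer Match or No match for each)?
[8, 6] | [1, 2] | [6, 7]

Match, No match, Match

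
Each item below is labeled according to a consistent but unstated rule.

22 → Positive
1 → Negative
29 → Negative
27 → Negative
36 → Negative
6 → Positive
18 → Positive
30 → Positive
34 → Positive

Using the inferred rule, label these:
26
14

Checking candidate rules against both groups, what survives is: ≡ 2 (mod 4).
26: 26 mod 4 = 2, meets the rule → Positive.
14: 14 mod 4 = 2, meets the rule → Positive.

Positive, Positive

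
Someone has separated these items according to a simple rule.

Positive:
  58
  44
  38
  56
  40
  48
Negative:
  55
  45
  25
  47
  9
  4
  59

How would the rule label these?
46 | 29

Positive, Negative

The distinguishing property — even AND at least 9 — holds for all the 'Positive' cases and none of the 'Negative' cases.
46: Positive (46 is even, 46 ≥ 9).
29: Negative (29 is odd, 29 ≥ 9).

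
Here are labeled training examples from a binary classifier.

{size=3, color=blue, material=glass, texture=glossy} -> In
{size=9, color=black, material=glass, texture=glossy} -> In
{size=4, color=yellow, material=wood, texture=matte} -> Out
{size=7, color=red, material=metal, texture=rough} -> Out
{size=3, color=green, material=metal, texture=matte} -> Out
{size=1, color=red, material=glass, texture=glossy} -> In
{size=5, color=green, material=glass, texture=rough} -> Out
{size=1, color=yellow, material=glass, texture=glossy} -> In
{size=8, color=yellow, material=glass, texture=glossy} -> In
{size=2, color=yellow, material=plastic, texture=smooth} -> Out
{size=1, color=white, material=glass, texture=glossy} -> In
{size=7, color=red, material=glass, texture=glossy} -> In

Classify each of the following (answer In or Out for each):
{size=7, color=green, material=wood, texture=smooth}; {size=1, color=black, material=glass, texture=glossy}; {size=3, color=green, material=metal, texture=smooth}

Rule: texture is glossy. This holds for each 'In' example and fails for each 'Out' one.

Out, In, Out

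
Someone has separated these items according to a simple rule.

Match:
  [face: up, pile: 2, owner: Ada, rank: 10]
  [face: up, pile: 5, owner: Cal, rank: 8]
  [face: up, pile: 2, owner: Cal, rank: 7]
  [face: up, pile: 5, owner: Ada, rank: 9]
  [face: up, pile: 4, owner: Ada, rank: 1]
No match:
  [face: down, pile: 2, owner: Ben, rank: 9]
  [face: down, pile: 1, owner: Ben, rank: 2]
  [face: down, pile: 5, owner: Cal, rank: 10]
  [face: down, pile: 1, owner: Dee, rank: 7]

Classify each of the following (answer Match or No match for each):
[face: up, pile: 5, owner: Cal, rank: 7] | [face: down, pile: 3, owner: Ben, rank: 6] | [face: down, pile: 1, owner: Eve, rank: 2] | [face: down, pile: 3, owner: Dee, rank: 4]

Match, No match, No match, No match

The classifier is using: face is up.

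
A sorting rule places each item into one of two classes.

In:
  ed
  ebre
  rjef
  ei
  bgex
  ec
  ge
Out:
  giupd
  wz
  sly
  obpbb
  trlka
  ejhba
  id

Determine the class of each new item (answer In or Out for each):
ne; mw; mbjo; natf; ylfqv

In, Out, Out, Out, Out

Every 'In' example satisfies: even length AND contains 'e'. None of the 'Out' examples do.
ne: In (length 2, has 'e'). mw: Out (length 2, no 'e'). mbjo: Out (length 4, no 'e'). natf: Out (length 4, no 'e'). ylfqv: Out (length 5, no 'e').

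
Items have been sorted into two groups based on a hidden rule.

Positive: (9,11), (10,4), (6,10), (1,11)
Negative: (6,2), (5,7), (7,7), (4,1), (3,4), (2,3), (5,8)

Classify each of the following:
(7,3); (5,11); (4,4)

Negative, Positive, Negative

Rule: max ≥ 9. This holds for each 'Positive' example and fails for each 'Negative' one.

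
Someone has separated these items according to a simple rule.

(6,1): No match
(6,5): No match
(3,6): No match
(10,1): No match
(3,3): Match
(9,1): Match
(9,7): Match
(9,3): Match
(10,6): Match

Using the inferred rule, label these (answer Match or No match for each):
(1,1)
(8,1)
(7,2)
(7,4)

One predicate separates the groups cleanly: sum is even.

Match, No match, No match, No match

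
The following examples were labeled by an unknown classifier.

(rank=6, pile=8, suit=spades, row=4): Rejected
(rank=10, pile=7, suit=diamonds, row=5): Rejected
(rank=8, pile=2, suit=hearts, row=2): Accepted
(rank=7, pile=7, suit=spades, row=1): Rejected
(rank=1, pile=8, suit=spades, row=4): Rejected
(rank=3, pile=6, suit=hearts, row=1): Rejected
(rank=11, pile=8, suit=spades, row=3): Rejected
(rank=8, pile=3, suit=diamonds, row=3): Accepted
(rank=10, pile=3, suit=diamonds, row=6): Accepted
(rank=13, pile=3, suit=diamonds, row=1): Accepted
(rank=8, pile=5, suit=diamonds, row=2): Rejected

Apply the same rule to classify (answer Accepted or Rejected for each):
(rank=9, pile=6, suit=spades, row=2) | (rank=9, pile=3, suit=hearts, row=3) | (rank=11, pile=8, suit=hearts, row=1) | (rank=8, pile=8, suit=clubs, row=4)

Rejected, Accepted, Rejected, Rejected

The classifier is using: pile ≤ 3.
(rank=9, pile=6, suit=spades, row=2) — pile = 6, hence Rejected.
(rank=9, pile=3, suit=hearts, row=3) — pile = 3, hence Accepted.
(rank=11, pile=8, suit=hearts, row=1) — pile = 8, hence Rejected.
(rank=8, pile=8, suit=clubs, row=4) — pile = 8, hence Rejected.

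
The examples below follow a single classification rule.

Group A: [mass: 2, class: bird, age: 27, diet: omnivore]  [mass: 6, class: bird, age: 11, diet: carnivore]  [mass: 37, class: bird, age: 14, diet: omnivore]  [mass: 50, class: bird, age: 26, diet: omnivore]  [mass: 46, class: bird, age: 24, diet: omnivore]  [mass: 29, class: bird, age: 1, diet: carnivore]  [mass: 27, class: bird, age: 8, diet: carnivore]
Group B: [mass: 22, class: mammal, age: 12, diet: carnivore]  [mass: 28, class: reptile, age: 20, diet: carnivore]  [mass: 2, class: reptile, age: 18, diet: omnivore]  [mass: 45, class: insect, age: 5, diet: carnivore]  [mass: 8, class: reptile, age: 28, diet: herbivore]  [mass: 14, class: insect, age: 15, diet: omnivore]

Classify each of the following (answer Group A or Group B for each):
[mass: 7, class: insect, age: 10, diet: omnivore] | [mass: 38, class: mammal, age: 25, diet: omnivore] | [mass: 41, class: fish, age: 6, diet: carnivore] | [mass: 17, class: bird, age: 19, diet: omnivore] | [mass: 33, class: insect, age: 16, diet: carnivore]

Group B, Group B, Group B, Group A, Group B

Looking at the examples, the only property every 'Group A' case has and every 'Group B' case lacks is: class is bird.
[mass: 7, class: insect, age: 10, diet: omnivore]: class is insect — fails the rule, so Group B. [mass: 38, class: mammal, age: 25, diet: omnivore]: class is mammal — fails the rule, so Group B. [mass: 41, class: fish, age: 6, diet: carnivore]: class is fish — fails the rule, so Group B. [mass: 17, class: bird, age: 19, diet: omnivore]: class is bird — checks out, so Group A. [mass: 33, class: insect, age: 16, diet: carnivore]: class is insect — fails the rule, so Group B.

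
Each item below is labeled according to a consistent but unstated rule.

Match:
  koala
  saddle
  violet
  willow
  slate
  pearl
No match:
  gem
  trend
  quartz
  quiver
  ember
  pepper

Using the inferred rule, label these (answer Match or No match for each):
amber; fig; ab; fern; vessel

Checking candidate rules against both groups, what survives is: contains 'l'.
No match: amber, since no 'l'. No match: fig, since no 'l'. No match: ab, since no 'l'. No match: fern, since no 'l'. Match: vessel, since has 'l'.

No match, No match, No match, No match, Match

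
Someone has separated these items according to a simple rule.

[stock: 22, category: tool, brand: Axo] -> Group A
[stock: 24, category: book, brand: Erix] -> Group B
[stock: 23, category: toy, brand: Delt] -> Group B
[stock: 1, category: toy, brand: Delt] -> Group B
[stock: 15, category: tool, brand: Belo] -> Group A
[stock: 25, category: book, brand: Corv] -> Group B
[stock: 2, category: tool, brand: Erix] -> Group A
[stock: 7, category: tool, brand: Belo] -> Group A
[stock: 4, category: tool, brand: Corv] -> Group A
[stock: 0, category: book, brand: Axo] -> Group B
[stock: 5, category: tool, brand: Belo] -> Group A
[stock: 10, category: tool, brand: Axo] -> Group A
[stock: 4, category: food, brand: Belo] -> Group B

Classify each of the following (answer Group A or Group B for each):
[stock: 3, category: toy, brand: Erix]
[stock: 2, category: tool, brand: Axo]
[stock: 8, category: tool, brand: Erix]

Group B, Group A, Group A

The pattern is that an item is 'Group A' exactly when: category is tool.
[stock: 3, category: toy, brand: Erix]: category is toy, fails this test → Group B.
[stock: 2, category: tool, brand: Axo]: category is tool, matches → Group A.
[stock: 8, category: tool, brand: Erix]: category is tool, matches → Group A.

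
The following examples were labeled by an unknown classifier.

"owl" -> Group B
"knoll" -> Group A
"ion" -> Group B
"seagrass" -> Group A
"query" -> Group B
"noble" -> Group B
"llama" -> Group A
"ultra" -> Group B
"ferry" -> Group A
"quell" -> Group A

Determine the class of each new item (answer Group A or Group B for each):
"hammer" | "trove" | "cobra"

Group A, Group B, Group B

One predicate separates the groups cleanly: has a double letter.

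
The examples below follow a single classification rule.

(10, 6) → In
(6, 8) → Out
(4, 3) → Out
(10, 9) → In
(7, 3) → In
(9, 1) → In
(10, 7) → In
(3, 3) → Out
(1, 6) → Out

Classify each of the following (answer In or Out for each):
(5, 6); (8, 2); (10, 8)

The distinguishing property — first ≥ 7 — holds for all the 'In' cases and none of the 'Out' cases.

Out, In, In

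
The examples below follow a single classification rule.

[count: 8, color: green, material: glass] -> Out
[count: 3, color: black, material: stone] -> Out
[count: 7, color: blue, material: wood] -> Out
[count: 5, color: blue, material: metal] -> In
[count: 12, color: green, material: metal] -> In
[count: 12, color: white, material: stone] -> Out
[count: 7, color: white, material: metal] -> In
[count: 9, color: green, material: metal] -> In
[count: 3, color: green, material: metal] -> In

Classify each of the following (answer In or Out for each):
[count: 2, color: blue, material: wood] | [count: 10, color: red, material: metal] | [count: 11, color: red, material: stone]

Out, In, Out

The rule appears to be: material is metal.
[count: 2, color: blue, material: wood]: Out (material is wood).
[count: 10, color: red, material: metal]: In (material is metal).
[count: 11, color: red, material: stone]: Out (material is stone).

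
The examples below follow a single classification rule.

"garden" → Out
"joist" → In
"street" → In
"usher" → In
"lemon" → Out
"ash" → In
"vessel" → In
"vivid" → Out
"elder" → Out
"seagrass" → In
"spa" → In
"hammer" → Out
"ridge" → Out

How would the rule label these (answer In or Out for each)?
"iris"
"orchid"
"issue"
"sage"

The classifier is using: contains 's'.

In, Out, In, In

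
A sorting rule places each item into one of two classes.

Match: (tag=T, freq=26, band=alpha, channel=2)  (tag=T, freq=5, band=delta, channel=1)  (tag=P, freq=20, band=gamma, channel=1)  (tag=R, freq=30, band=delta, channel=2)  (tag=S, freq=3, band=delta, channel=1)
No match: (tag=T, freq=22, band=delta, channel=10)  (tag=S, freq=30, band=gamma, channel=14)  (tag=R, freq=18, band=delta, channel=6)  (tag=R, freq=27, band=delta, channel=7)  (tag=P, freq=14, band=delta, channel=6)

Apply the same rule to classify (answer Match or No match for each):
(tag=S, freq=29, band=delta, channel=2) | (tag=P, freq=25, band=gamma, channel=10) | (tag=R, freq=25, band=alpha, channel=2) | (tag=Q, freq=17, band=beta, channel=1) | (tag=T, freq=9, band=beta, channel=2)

Match, No match, Match, Match, Match

The pattern is that an item is 'Match' exactly when: channel ≤ 2.
(tag=S, freq=29, band=delta, channel=2): Match (channel = 2). (tag=P, freq=25, band=gamma, channel=10): No match (channel = 10). (tag=R, freq=25, band=alpha, channel=2): Match (channel = 2). (tag=Q, freq=17, band=beta, channel=1): Match (channel = 1). (tag=T, freq=9, band=beta, channel=2): Match (channel = 2).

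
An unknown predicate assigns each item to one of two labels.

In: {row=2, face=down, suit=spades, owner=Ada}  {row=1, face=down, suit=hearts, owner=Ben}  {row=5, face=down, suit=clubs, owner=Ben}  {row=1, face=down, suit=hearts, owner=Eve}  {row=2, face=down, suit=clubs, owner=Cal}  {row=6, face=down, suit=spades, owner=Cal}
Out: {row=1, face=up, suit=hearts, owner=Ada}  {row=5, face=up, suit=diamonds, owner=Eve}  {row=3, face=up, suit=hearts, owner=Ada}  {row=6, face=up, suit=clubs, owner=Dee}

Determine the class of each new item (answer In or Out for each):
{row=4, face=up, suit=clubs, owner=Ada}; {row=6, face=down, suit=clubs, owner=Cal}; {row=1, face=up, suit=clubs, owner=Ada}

Out, In, Out

The common property of the 'In' items is: face is down. No 'Out' item has it.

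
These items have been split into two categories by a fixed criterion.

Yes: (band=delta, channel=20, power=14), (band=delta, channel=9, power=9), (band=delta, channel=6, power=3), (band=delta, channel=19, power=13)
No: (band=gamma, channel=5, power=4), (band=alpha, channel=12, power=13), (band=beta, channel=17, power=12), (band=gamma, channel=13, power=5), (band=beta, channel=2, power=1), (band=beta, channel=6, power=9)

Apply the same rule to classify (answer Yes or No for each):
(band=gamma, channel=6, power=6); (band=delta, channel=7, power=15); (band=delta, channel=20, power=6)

Rule: band is delta. This holds for each 'Yes' example and fails for each 'No' one.
(band=gamma, channel=6, power=6) — band is gamma, hence No.
(band=delta, channel=7, power=15) — band is delta, hence Yes.
(band=delta, channel=20, power=6) — band is delta, hence Yes.

No, Yes, Yes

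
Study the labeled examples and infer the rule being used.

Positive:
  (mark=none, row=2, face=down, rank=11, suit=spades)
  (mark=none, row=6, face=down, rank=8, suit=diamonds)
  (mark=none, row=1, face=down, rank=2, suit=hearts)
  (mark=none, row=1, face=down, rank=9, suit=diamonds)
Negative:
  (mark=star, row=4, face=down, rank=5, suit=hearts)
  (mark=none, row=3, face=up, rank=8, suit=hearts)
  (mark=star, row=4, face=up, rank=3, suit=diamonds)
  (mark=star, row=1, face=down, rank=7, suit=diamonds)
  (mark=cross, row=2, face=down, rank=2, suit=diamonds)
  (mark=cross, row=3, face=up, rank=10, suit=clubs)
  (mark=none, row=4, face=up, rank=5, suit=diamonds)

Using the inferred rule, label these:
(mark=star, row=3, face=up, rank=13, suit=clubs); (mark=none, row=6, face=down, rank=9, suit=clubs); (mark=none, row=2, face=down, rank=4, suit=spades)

Negative, Positive, Positive

The simplest hypothesis consistent with all the labels is: face is down AND mark is none.
(mark=star, row=3, face=up, rank=13, suit=clubs) — face is up, mark is star, hence Negative. (mark=none, row=6, face=down, rank=9, suit=clubs) — face is down, mark is none, hence Positive. (mark=none, row=2, face=down, rank=4, suit=spades) — face is down, mark is none, hence Positive.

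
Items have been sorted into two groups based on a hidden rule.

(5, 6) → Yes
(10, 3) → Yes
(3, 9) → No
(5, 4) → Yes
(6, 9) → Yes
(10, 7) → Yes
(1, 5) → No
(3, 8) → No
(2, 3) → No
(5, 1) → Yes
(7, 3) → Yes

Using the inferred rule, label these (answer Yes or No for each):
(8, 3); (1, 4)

A rule that fits every label: first ≥ 4 — true of each 'Yes' example, false of each 'No' one.

Yes, No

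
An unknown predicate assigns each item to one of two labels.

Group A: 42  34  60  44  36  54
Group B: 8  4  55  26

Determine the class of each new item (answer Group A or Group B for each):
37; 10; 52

Group B, Group B, Group A

The classifier is using: even AND at least 34.
37: Group B (37 is odd, 37 ≥ 34).
10: Group B (10 is even, 10 < 34).
52: Group A (52 is even, 52 ≥ 34).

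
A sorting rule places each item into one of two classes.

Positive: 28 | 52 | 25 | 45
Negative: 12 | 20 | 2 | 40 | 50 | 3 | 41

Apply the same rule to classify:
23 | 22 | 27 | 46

The rule appears to be: digit sum ≥ 6.

Negative, Negative, Positive, Positive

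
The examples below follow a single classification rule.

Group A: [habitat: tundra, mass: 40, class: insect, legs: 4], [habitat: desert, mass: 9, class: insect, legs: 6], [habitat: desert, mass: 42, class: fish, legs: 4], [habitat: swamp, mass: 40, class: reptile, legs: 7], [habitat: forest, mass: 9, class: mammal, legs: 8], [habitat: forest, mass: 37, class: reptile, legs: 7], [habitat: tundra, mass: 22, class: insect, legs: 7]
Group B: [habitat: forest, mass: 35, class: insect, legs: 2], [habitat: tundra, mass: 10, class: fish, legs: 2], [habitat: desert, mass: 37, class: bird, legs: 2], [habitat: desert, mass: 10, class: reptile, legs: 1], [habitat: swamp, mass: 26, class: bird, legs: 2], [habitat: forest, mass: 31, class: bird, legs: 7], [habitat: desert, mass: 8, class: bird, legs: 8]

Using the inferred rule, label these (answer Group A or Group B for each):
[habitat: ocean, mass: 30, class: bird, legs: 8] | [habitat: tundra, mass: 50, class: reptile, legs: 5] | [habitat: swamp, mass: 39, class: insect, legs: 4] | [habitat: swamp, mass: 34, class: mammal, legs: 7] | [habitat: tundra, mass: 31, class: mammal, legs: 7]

Group B, Group A, Group A, Group A, Group A

The distinguishing property — class is not bird AND legs ≥ 4 — holds for all the 'Group A' cases and none of the 'Group B' cases.
[habitat: ocean, mass: 30, class: bird, legs: 8] → class is bird, legs = 8 → Group B.
[habitat: tundra, mass: 50, class: reptile, legs: 5] → class is reptile, legs = 5 → Group A.
[habitat: swamp, mass: 39, class: insect, legs: 4] → class is insect, legs = 4 → Group A.
[habitat: swamp, mass: 34, class: mammal, legs: 7] → class is mammal, legs = 7 → Group A.
[habitat: tundra, mass: 31, class: mammal, legs: 7] → class is mammal, legs = 7 → Group A.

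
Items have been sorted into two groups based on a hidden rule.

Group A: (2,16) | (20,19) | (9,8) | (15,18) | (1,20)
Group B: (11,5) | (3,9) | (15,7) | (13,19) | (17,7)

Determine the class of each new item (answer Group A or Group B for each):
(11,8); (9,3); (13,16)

Group A, Group B, Group A

A rule that fits every label: product is even — true of each 'Group A' example, false of each 'Group B' one.
(11,8): 11·8 = 88 — has this property, so Group A.
(9,3): 9·3 = 27 — doesn't qualify, so Group B.
(13,16): 13·16 = 208 — has this property, so Group A.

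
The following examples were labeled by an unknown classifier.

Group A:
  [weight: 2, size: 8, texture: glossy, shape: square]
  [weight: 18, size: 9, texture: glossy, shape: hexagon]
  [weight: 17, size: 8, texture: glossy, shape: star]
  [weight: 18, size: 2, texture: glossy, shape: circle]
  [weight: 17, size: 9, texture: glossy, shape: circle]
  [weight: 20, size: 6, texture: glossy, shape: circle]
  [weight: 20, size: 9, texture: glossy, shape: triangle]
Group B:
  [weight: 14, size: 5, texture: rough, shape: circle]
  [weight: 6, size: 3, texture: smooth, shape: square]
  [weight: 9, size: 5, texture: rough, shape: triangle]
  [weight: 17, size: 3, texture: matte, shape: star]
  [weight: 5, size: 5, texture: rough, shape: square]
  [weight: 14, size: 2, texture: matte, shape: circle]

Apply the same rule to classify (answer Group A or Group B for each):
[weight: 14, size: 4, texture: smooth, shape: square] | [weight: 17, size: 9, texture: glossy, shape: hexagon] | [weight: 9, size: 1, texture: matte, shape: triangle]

Group B, Group A, Group B

Rule: texture is glossy. This holds for each 'Group A' example and fails for each 'Group B' one.
[weight: 14, size: 4, texture: smooth, shape: square]: texture is smooth — fails the rule, so Group B.
[weight: 17, size: 9, texture: glossy, shape: hexagon]: texture is glossy — qualifies, so Group A.
[weight: 9, size: 1, texture: matte, shape: triangle]: texture is matte — fails the rule, so Group B.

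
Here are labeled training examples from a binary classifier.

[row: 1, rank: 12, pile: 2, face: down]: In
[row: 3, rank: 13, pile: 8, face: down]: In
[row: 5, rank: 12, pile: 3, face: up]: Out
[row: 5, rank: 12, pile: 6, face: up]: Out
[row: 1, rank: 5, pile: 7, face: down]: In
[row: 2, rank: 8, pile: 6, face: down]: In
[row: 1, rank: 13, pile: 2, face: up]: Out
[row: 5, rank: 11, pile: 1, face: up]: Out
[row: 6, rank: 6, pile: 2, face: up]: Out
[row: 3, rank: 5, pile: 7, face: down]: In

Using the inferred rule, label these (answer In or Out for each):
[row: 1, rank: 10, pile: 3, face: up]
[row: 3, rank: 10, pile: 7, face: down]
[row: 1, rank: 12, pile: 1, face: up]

Out, In, Out

Comparing the two groups points to one rule — face is down.
[row: 1, rank: 10, pile: 3, face: up]: Out (face is up). [row: 3, rank: 10, pile: 7, face: down]: In (face is down). [row: 1, rank: 12, pile: 1, face: up]: Out (face is up).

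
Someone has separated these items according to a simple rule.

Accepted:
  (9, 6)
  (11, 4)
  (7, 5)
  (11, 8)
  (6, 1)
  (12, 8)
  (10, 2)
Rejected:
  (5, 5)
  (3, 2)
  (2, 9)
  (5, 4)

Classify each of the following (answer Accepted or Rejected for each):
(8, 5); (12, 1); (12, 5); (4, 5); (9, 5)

Rule: first ≥ 6. This holds for each 'Accepted' example and fails for each 'Rejected' one.

Accepted, Accepted, Accepted, Rejected, Accepted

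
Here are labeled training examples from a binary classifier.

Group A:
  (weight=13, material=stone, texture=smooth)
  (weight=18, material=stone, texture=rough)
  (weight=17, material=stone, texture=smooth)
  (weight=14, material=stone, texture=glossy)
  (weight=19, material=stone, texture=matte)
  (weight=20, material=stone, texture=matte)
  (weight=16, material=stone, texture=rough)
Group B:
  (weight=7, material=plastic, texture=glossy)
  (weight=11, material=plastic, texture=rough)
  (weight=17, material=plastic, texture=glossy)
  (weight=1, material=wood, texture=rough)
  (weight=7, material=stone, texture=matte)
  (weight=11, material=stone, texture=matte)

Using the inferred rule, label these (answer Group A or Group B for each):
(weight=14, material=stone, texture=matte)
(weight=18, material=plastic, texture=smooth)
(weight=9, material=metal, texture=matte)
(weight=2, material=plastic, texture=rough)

Group A, Group B, Group B, Group B

One predicate separates the groups cleanly: material is stone AND weight ≥ 13.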